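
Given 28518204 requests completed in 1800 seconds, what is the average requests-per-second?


Formula: throughput = requests / seconds
throughput = 28518204 / 1800
throughput = 15843.45 requests/second

15843.45 requests/second


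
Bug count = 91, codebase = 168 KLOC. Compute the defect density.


Defect density = defects / KLOC
Defect density = 91 / 168
Defect density = 0.542 defects/KLOC

0.542 defects/KLOC


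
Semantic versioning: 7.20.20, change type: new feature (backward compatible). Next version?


Current: 7.20.20
Change category: 'new feature (backward compatible)' → minor bump
SemVer rule: minor bump → increment MINOR, reset PATCH to 0 (MAJOR unchanged)
New: 7.21.0

7.21.0


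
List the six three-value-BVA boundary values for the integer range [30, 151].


Range: [30, 151]
Boundaries: just below min, min, min+1, max-1, max, just above max
Values: [29, 30, 31, 150, 151, 152]

[29, 30, 31, 150, 151, 152]


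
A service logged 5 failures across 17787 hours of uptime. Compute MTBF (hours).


Formula: MTBF = Total operating time / Number of failures
MTBF = 17787 / 5
MTBF = 3557.4 hours

3557.4 hours


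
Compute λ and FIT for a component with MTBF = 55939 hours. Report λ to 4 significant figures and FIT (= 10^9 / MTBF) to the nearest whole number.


Formula: λ = 1 / MTBF; FIT = λ × 1e9 = 1e9 / MTBF
λ = 1 / 55939 ≈ 1.788e-05 failures/hour
FIT = 1e9 / 55939 ≈ 17877 failures per 1e9 hours (nearest whole number)

λ = 1.788e-05 /h, FIT = 17877


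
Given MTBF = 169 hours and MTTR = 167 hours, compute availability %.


Availability = MTBF / (MTBF + MTTR)
Availability = 169 / (169 + 167)
Availability = 169 / 336
Availability = 50.2976%

50.2976%


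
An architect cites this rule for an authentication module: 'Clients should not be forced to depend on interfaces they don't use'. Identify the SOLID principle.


This describes the Interface Segregation Principle (ISP)

Interface Segregation Principle (ISP)


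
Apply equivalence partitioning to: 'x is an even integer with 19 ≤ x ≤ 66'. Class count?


Constraint: even integers in [19, 66]
Class 1: x < 19 — out-of-range invalid
Class 2: x in [19,66] but odd — wrong type invalid
Class 3: x in [19,66] and even — valid
Class 4: x > 66 — out-of-range invalid
Total equivalence classes: 4

4 equivalence classes


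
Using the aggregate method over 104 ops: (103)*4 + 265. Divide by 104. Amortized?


Formula: Amortized cost = Total cost / Operations
Total cost = (103 * 4) + (1 * 265)
Total cost = 412 + 265 = 677
Amortized = 677 / 104 = 6.5096

6.5096


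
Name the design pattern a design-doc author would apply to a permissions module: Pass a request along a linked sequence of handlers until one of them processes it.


This matches the Chain of Responsibility pattern

Chain of Responsibility


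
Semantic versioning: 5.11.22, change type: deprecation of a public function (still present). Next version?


Current: 5.11.22
Change category: 'deprecation of a public function (still present)' → minor bump
SemVer rule: minor bump → increment MINOR, reset PATCH to 0 (MAJOR unchanged)
New: 5.12.0

5.12.0


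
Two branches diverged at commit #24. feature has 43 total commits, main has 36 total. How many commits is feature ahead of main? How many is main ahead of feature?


Common ancestor: commit #24
feature commits after divergence: 43 - 24 = 19
main commits after divergence: 36 - 24 = 12
feature is 19 commits ahead of main
main is 12 commits ahead of feature

feature ahead: 19, main ahead: 12


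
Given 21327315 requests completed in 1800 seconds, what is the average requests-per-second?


Formula: throughput = requests / seconds
throughput = 21327315 / 1800
throughput = 11848.51 requests/second

11848.51 requests/second


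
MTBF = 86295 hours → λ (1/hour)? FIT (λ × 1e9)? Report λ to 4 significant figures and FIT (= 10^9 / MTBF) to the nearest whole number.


Formula: λ = 1 / MTBF; FIT = λ × 1e9 = 1e9 / MTBF
λ = 1 / 86295 ≈ 1.159e-05 failures/hour
FIT = 1e9 / 86295 ≈ 11588 failures per 1e9 hours (nearest whole number)

λ = 1.159e-05 /h, FIT = 11588


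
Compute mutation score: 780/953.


Mutation score = killed / total * 100
Mutation score = 780 / 953 * 100
Mutation score = 81.85%

81.85%


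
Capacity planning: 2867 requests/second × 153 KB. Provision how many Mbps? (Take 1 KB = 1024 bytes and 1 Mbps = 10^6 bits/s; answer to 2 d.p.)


Formula: Mbps = payload_bytes * RPS * 8 / 1e6
Payload per request = 153 KB = 153 * 1024 = 156672 bytes
Total bytes/sec = 156672 * 2867 = 449178624
Total bits/sec = 449178624 * 8 = 3593428992
Mbps = 3593428992 / 1e6 = 3593.43

3593.43 Mbps


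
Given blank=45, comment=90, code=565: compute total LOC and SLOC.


Total LOC = blank + comment + code
Total LOC = 45 + 90 + 565 = 700
SLOC (source only) = code = 565

Total LOC: 700, SLOC: 565


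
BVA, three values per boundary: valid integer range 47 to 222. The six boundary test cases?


Range: [47, 222]
Boundaries: just below min, min, min+1, max-1, max, just above max
Values: [46, 47, 48, 221, 222, 223]

[46, 47, 48, 221, 222, 223]


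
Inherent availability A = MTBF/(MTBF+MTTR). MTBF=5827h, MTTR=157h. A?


Availability = MTBF / (MTBF + MTTR)
Availability = 5827 / (5827 + 157)
Availability = 5827 / 5984
Availability = 97.3763%

97.3763%


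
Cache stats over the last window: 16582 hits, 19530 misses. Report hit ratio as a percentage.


Formula: hit rate = hits / (hits + misses) * 100
hit rate = 16582 / (16582 + 19530) * 100
hit rate = 16582 / 36112 * 100
hit rate = 45.92%

45.92%


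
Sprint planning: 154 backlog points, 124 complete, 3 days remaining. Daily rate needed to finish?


Formula: Required rate = Remaining points / Days left
Remaining = 154 - 124 = 30 points
Required rate = 30 / 3 = 10.0 points/day

10.0 points/day


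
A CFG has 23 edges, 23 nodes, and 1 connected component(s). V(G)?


Formula: V(G) = E - N + 2P
V(G) = 23 - 23 + 2*1
V(G) = 0 + 2
V(G) = 2

2


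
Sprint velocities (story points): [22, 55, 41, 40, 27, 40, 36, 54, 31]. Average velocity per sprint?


Formula: Avg velocity = Total points / Number of sprints
Points: [22, 55, 41, 40, 27, 40, 36, 54, 31]
Sum = 22 + 55 + 41 + 40 + 27 + 40 + 36 + 54 + 31 = 346
Avg velocity = 346 / 9 = 38.44 points/sprint

38.44 points/sprint


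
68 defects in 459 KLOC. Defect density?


Defect density = defects / KLOC
Defect density = 68 / 459
Defect density = 0.148 defects/KLOC

0.148 defects/KLOC


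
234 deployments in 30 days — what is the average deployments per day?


Formula: deployments per day = releases / days
= 234 / 30
= 7.8 deploys/day
(equivalently, 54.6 deploys/week)

7.8 deploys/day


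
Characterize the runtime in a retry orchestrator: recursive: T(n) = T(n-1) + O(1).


Reasoning: linear recursion with constant work per frame
Complexity: O(n)

O(n)


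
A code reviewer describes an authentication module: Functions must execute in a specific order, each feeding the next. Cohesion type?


Reasoning: Output of one is input to next
Type: Sequential cohesion

Sequential cohesion


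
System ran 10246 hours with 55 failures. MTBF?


Formula: MTBF = Total operating time / Number of failures
MTBF = 10246 / 55
MTBF = 186.29 hours

186.29 hours


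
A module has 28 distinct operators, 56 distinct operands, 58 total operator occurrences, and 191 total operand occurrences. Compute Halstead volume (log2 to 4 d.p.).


Formula: V = N * log2(η), where N = N1 + N2 and η = η1 + η2
η = 28 + 56 = 84
N = 58 + 191 = 249
log2(84) ≈ 6.3923
V = 249 * 6.3923 = 1591.68

1591.68


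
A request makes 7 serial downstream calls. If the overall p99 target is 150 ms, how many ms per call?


Formula: per_stage = total_budget / stages
per_stage = 150 / 7
per_stage = 21.43 ms

21.43 ms


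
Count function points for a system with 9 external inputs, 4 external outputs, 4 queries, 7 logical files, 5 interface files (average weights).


UFP = EI*4 + EO*5 + EQ*4 + ILF*10 + EIF*7
UFP = 9*4 + 4*5 + 4*4 + 7*10 + 5*7
UFP = 36 + 20 + 16 + 70 + 35
UFP = 177

177


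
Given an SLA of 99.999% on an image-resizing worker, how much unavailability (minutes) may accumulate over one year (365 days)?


Formula: allowed downtime = period * (100 - SLA) / 100
Period (year (365 days)) = 525600 minutes
Unavailability fraction = (100 - 99.999) / 100
Allowed downtime = 525600 * (100 - 99.999) / 100
Allowed downtime = 5.256 minutes

5.256 minutes


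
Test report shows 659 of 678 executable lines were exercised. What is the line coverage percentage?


Coverage = covered / total * 100
Coverage = 659 / 678 * 100
Coverage = 97.2%

97.2%


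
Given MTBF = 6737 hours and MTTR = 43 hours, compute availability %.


Availability = MTBF / (MTBF + MTTR)
Availability = 6737 / (6737 + 43)
Availability = 6737 / 6780
Availability = 99.3658%

99.3658%


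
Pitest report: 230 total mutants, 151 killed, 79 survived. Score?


Mutation score = killed / total * 100
Mutation score = 151 / 230 * 100
Mutation score = 65.65%

65.65%


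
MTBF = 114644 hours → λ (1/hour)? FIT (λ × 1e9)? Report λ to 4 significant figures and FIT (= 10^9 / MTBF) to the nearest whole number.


Formula: λ = 1 / MTBF; FIT = λ × 1e9 = 1e9 / MTBF
λ = 1 / 114644 ≈ 8.723e-06 failures/hour
FIT = 1e9 / 114644 ≈ 8723 failures per 1e9 hours (nearest whole number)

λ = 8.723e-06 /h, FIT = 8723


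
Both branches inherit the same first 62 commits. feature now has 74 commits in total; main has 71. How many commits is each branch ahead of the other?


Common ancestor: commit #62
feature commits after divergence: 74 - 62 = 12
main commits after divergence: 71 - 62 = 9
feature is 12 commits ahead of main
main is 9 commits ahead of feature

feature ahead: 12, main ahead: 9


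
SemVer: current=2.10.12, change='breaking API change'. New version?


Current: 2.10.12
Change category: 'breaking API change' → major bump
SemVer rule: major bump → increment MAJOR, reset MINOR and PATCH to 0
New: 3.0.0

3.0.0


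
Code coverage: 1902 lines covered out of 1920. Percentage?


Coverage = covered / total * 100
Coverage = 1902 / 1920 * 100
Coverage = 99.06%

99.06%


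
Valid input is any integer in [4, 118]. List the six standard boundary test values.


Range: [4, 118]
Boundaries: just below min, min, min+1, max-1, max, just above max
Values: [3, 4, 5, 117, 118, 119]

[3, 4, 5, 117, 118, 119]


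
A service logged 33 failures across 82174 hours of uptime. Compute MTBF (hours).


Formula: MTBF = Total operating time / Number of failures
MTBF = 82174 / 33
MTBF = 2490.12 hours

2490.12 hours


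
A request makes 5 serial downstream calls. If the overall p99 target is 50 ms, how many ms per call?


Formula: per_stage = total_budget / stages
per_stage = 50 / 5
per_stage = 10.0 ms

10.0 ms


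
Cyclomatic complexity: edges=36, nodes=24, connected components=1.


Formula: V(G) = E - N + 2P
V(G) = 36 - 24 + 2*1
V(G) = 12 + 2
V(G) = 14

14


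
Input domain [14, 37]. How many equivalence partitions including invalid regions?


Valid range: [14, 37]
Class 1: x < 14 — invalid
Class 2: 14 ≤ x ≤ 37 — valid
Class 3: x > 37 — invalid
Total equivalence classes: 3

3 equivalence classes


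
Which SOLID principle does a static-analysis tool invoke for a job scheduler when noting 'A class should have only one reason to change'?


This describes the Single Responsibility Principle (SRP)

Single Responsibility Principle (SRP)


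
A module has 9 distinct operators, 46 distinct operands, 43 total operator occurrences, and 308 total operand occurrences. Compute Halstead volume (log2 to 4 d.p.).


Formula: V = N * log2(η), where N = N1 + N2 and η = η1 + η2
η = 9 + 46 = 55
N = 43 + 308 = 351
log2(55) ≈ 5.7814
V = 351 * 5.7814 = 2029.27

2029.27


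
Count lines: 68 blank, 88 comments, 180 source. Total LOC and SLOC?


Total LOC = blank + comment + code
Total LOC = 68 + 88 + 180 = 336
SLOC (source only) = code = 180

Total LOC: 336, SLOC: 180


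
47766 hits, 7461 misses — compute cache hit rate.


Formula: hit rate = hits / (hits + misses) * 100
hit rate = 47766 / (47766 + 7461) * 100
hit rate = 47766 / 55227 * 100
hit rate = 86.49%

86.49%


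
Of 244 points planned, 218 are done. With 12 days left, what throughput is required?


Formula: Required rate = Remaining points / Days left
Remaining = 244 - 218 = 26 points
Required rate = 26 / 12 = 2.17 points/day

2.17 points/day


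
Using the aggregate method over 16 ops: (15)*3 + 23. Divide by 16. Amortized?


Formula: Amortized cost = Total cost / Operations
Total cost = (15 * 3) + (1 * 23)
Total cost = 45 + 23 = 68
Amortized = 68 / 16 = 4.25

4.25


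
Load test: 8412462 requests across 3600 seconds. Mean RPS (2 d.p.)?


Formula: throughput = requests / seconds
throughput = 8412462 / 3600
throughput = 2336.8 requests/second

2336.8 requests/second


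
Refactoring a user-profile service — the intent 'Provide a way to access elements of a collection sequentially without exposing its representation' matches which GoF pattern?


This matches the Iterator pattern

Iterator


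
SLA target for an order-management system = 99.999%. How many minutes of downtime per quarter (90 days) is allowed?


Formula: allowed downtime = period * (100 - SLA) / 100
Period (quarter (90 days)) = 129600 minutes
Unavailability fraction = (100 - 99.999) / 100
Allowed downtime = 129600 * (100 - 99.999) / 100
Allowed downtime = 1.296 minutes

1.296 minutes


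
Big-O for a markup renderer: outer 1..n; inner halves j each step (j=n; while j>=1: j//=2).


Reasoning: n times log n
Complexity: O(n log n)

O(n log n)


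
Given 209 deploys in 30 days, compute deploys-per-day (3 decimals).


Formula: deployments per day = releases / days
= 209 / 30
= 6.967 deploys/day
(equivalently, 48.77 deploys/week)

6.967 deploys/day


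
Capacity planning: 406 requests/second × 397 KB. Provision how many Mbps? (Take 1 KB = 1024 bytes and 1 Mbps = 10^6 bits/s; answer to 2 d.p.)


Formula: Mbps = payload_bytes * RPS * 8 / 1e6
Payload per request = 397 KB = 397 * 1024 = 406528 bytes
Total bytes/sec = 406528 * 406 = 165050368
Total bits/sec = 165050368 * 8 = 1320402944
Mbps = 1320402944 / 1e6 = 1320.4

1320.4 Mbps


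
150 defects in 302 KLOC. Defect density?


Defect density = defects / KLOC
Defect density = 150 / 302
Defect density = 0.497 defects/KLOC

0.497 defects/KLOC


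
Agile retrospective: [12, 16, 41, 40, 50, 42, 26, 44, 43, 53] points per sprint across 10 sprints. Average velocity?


Formula: Avg velocity = Total points / Number of sprints
Points: [12, 16, 41, 40, 50, 42, 26, 44, 43, 53]
Sum = 12 + 16 + 41 + 40 + 50 + 42 + 26 + 44 + 43 + 53 = 367
Avg velocity = 367 / 10 = 36.7 points/sprint

36.7 points/sprint


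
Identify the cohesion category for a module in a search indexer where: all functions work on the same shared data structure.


Reasoning: Functions share data
Type: Communicational cohesion

Communicational cohesion


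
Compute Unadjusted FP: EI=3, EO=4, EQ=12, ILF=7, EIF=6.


UFP = EI*4 + EO*5 + EQ*4 + ILF*10 + EIF*7
UFP = 3*4 + 4*5 + 12*4 + 7*10 + 6*7
UFP = 12 + 20 + 48 + 70 + 42
UFP = 192

192


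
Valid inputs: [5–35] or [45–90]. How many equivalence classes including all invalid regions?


Valid ranges: [5,35] and [45,90]
Class 1: x < 5 — invalid
Class 2: 5 ≤ x ≤ 35 — valid
Class 3: 35 < x < 45 — invalid (gap between ranges)
Class 4: 45 ≤ x ≤ 90 — valid
Class 5: x > 90 — invalid
Total equivalence classes: 5

5 equivalence classes


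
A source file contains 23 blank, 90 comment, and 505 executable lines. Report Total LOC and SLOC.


Total LOC = blank + comment + code
Total LOC = 23 + 90 + 505 = 618
SLOC (source only) = code = 505

Total LOC: 618, SLOC: 505


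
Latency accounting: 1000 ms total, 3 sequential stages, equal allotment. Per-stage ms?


Formula: per_stage = total_budget / stages
per_stage = 1000 / 3
per_stage = 333.33 ms

333.33 ms


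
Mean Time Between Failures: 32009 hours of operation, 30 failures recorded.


Formula: MTBF = Total operating time / Number of failures
MTBF = 32009 / 30
MTBF = 1066.97 hours

1066.97 hours


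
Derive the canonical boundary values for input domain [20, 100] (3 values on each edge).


Range: [20, 100]
Boundaries: just below min, min, min+1, max-1, max, just above max
Values: [19, 20, 21, 99, 100, 101]

[19, 20, 21, 99, 100, 101]


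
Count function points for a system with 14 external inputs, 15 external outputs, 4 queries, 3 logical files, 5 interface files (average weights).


UFP = EI*4 + EO*5 + EQ*4 + ILF*10 + EIF*7
UFP = 14*4 + 15*5 + 4*4 + 3*10 + 5*7
UFP = 56 + 75 + 16 + 30 + 35
UFP = 212

212


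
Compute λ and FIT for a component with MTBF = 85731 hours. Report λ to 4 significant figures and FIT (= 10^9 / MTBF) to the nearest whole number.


Formula: λ = 1 / MTBF; FIT = λ × 1e9 = 1e9 / MTBF
λ = 1 / 85731 ≈ 1.166e-05 failures/hour
FIT = 1e9 / 85731 ≈ 11664 failures per 1e9 hours (nearest whole number)

λ = 1.166e-05 /h, FIT = 11664


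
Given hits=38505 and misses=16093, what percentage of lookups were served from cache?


Formula: hit rate = hits / (hits + misses) * 100
hit rate = 38505 / (38505 + 16093) * 100
hit rate = 38505 / 54598 * 100
hit rate = 70.52%

70.52%


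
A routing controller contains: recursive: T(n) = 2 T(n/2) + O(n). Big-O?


Reasoning: master theorem case 2 (merge-sort recurrence)
Complexity: O(n log n)

O(n log n)


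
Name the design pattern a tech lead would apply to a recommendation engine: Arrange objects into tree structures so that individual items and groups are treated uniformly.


This matches the Composite pattern

Composite


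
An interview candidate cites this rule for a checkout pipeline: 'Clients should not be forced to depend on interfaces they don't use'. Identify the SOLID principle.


This describes the Interface Segregation Principle (ISP)

Interface Segregation Principle (ISP)


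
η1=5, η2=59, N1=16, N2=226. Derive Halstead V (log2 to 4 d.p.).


Formula: V = N * log2(η), where N = N1 + N2 and η = η1 + η2
η = 5 + 59 = 64
N = 16 + 226 = 242
log2(64) ≈ 6.0000
V = 242 * 6.0000 = 1452.00

1452.00


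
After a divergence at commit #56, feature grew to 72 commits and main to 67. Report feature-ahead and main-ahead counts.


Common ancestor: commit #56
feature commits after divergence: 72 - 56 = 16
main commits after divergence: 67 - 56 = 11
feature is 16 commits ahead of main
main is 11 commits ahead of feature

feature ahead: 16, main ahead: 11


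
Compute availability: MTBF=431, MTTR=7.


Availability = MTBF / (MTBF + MTTR)
Availability = 431 / (431 + 7)
Availability = 431 / 438
Availability = 98.4018%

98.4018%


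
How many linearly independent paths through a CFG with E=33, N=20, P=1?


Formula: V(G) = E - N + 2P
V(G) = 33 - 20 + 2*1
V(G) = 13 + 2
V(G) = 15

15


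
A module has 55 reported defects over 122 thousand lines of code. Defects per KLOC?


Defect density = defects / KLOC
Defect density = 55 / 122
Defect density = 0.451 defects/KLOC

0.451 defects/KLOC


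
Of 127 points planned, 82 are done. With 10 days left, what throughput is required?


Formula: Required rate = Remaining points / Days left
Remaining = 127 - 82 = 45 points
Required rate = 45 / 10 = 4.5 points/day

4.5 points/day


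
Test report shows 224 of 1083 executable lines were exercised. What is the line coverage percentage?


Coverage = covered / total * 100
Coverage = 224 / 1083 * 100
Coverage = 20.68%

20.68%


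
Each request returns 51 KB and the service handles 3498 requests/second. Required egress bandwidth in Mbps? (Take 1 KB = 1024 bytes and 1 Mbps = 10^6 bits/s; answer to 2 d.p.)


Formula: Mbps = payload_bytes * RPS * 8 / 1e6
Payload per request = 51 KB = 51 * 1024 = 52224 bytes
Total bytes/sec = 52224 * 3498 = 182679552
Total bits/sec = 182679552 * 8 = 1461436416
Mbps = 1461436416 / 1e6 = 1461.44

1461.44 Mbps


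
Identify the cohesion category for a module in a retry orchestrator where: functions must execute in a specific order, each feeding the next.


Reasoning: Output of one is input to next
Type: Sequential cohesion

Sequential cohesion


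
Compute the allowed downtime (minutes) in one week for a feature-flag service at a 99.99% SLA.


Formula: allowed downtime = period * (100 - SLA) / 100
Period (week) = 10080 minutes
Unavailability fraction = (100 - 99.99) / 100
Allowed downtime = 10080 * (100 - 99.99) / 100
Allowed downtime = 1.008 minutes

1.008 minutes


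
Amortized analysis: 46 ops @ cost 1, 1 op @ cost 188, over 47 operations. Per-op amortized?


Formula: Amortized cost = Total cost / Operations
Total cost = (46 * 1) + (1 * 188)
Total cost = 46 + 188 = 234
Amortized = 234 / 47 = 4.9787

4.9787


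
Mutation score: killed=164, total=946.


Mutation score = killed / total * 100
Mutation score = 164 / 946 * 100
Mutation score = 17.34%

17.34%


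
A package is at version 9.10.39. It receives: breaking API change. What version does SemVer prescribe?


Current: 9.10.39
Change category: 'breaking API change' → major bump
SemVer rule: major bump → increment MAJOR, reset MINOR and PATCH to 0
New: 10.0.0

10.0.0


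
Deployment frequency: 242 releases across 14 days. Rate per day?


Formula: deployments per day = releases / days
= 242 / 14
= 17.286 deploys/day
(equivalently, 121.0 deploys/week)

17.286 deploys/day


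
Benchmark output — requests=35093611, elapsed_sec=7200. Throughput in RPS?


Formula: throughput = requests / seconds
throughput = 35093611 / 7200
throughput = 4874.11 requests/second

4874.11 requests/second


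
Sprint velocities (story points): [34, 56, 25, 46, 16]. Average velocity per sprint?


Formula: Avg velocity = Total points / Number of sprints
Points: [34, 56, 25, 46, 16]
Sum = 34 + 56 + 25 + 46 + 16 = 177
Avg velocity = 177 / 5 = 35.4 points/sprint

35.4 points/sprint


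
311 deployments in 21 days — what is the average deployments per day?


Formula: deployments per day = releases / days
= 311 / 21
= 14.81 deploys/day
(equivalently, 103.67 deploys/week)

14.81 deploys/day


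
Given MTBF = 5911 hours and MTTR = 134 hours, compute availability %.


Availability = MTBF / (MTBF + MTTR)
Availability = 5911 / (5911 + 134)
Availability = 5911 / 6045
Availability = 97.7833%

97.7833%


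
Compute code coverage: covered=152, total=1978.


Coverage = covered / total * 100
Coverage = 152 / 1978 * 100
Coverage = 7.68%

7.68%


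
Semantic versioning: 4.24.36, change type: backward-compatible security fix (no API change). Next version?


Current: 4.24.36
Change category: 'backward-compatible security fix (no API change)' → patch bump
SemVer rule: patch bump → increment PATCH (MAJOR and MINOR unchanged)
New: 4.24.37

4.24.37


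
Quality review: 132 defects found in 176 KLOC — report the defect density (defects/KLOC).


Defect density = defects / KLOC
Defect density = 132 / 176
Defect density = 0.75 defects/KLOC

0.75 defects/KLOC


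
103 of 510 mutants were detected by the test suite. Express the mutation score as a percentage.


Mutation score = killed / total * 100
Mutation score = 103 / 510 * 100
Mutation score = 20.2%

20.2%


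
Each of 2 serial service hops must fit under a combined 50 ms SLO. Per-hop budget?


Formula: per_stage = total_budget / stages
per_stage = 50 / 2
per_stage = 25.0 ms

25.0 ms


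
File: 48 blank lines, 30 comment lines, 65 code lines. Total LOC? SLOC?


Total LOC = blank + comment + code
Total LOC = 48 + 30 + 65 = 143
SLOC (source only) = code = 65

Total LOC: 143, SLOC: 65


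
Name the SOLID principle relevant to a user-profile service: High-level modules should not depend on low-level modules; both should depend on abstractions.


This describes the Dependency Inversion Principle (DIP)

Dependency Inversion Principle (DIP)


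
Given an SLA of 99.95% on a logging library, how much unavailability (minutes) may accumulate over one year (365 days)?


Formula: allowed downtime = period * (100 - SLA) / 100
Period (year (365 days)) = 525600 minutes
Unavailability fraction = (100 - 99.95) / 100
Allowed downtime = 525600 * (100 - 99.95) / 100
Allowed downtime = 262.8 minutes

262.8 minutes


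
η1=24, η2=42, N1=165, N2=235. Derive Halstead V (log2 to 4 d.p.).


Formula: V = N * log2(η), where N = N1 + N2 and η = η1 + η2
η = 24 + 42 = 66
N = 165 + 235 = 400
log2(66) ≈ 6.0444
V = 400 * 6.0444 = 2417.76

2417.76


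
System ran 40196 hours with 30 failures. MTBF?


Formula: MTBF = Total operating time / Number of failures
MTBF = 40196 / 30
MTBF = 1339.87 hours

1339.87 hours


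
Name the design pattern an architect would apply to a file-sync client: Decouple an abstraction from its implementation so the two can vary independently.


This matches the Bridge pattern

Bridge


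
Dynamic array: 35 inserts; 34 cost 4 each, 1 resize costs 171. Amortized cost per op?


Formula: Amortized cost = Total cost / Operations
Total cost = (34 * 4) + (1 * 171)
Total cost = 136 + 171 = 307
Amortized = 307 / 35 = 8.7714

8.7714


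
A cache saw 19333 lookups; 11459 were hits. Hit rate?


Formula: hit rate = hits / (hits + misses) * 100
hit rate = 11459 / (11459 + 7874) * 100
hit rate = 11459 / 19333 * 100
hit rate = 59.27%

59.27%


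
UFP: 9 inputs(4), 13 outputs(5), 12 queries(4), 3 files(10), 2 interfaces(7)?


UFP = EI*4 + EO*5 + EQ*4 + ILF*10 + EIF*7
UFP = 9*4 + 13*5 + 12*4 + 3*10 + 2*7
UFP = 36 + 65 + 48 + 30 + 14
UFP = 193

193


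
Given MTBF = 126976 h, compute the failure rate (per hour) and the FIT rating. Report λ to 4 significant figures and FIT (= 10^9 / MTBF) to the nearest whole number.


Formula: λ = 1 / MTBF; FIT = λ × 1e9 = 1e9 / MTBF
λ = 1 / 126976 ≈ 7.876e-06 failures/hour
FIT = 1e9 / 126976 ≈ 7876 failures per 1e9 hours (nearest whole number)

λ = 7.876e-06 /h, FIT = 7876


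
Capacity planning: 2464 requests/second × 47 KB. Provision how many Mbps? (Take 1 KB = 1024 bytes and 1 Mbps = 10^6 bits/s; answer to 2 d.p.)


Formula: Mbps = payload_bytes * RPS * 8 / 1e6
Payload per request = 47 KB = 47 * 1024 = 48128 bytes
Total bytes/sec = 48128 * 2464 = 118587392
Total bits/sec = 118587392 * 8 = 948699136
Mbps = 948699136 / 1e6 = 948.7

948.7 Mbps


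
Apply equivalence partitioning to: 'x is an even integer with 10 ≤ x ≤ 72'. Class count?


Constraint: even integers in [10, 72]
Class 1: x < 10 — out-of-range invalid
Class 2: x in [10,72] but odd — wrong type invalid
Class 3: x in [10,72] and even — valid
Class 4: x > 72 — out-of-range invalid
Total equivalence classes: 4

4 equivalence classes


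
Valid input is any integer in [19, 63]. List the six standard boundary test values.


Range: [19, 63]
Boundaries: just below min, min, min+1, max-1, max, just above max
Values: [18, 19, 20, 62, 63, 64]

[18, 19, 20, 62, 63, 64]


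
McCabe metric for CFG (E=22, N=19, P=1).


Formula: V(G) = E - N + 2P
V(G) = 22 - 19 + 2*1
V(G) = 3 + 2
V(G) = 5

5


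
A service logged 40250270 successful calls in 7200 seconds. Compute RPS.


Formula: throughput = requests / seconds
throughput = 40250270 / 7200
throughput = 5590.32 requests/second

5590.32 requests/second


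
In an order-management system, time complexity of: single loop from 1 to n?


Reasoning: one pass through n items
Complexity: O(n)

O(n)


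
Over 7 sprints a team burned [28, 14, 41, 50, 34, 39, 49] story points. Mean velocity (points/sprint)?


Formula: Avg velocity = Total points / Number of sprints
Points: [28, 14, 41, 50, 34, 39, 49]
Sum = 28 + 14 + 41 + 50 + 34 + 39 + 49 = 255
Avg velocity = 255 / 7 = 36.43 points/sprint

36.43 points/sprint


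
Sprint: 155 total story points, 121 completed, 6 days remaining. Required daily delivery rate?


Formula: Required rate = Remaining points / Days left
Remaining = 155 - 121 = 34 points
Required rate = 34 / 6 = 5.67 points/day

5.67 points/day


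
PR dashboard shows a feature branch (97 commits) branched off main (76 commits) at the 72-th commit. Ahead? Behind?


Common ancestor: commit #72
feature commits after divergence: 97 - 72 = 25
main commits after divergence: 76 - 72 = 4
feature is 25 commits ahead of main
main is 4 commits ahead of feature

feature ahead: 25, main ahead: 4


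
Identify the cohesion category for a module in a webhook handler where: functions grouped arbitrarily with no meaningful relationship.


Reasoning: Worst: random grouping
Type: Coincidental cohesion

Coincidental cohesion


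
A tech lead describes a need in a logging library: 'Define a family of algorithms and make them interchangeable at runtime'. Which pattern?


This matches the Strategy pattern

Strategy


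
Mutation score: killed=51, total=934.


Mutation score = killed / total * 100
Mutation score = 51 / 934 * 100
Mutation score = 5.46%

5.46%


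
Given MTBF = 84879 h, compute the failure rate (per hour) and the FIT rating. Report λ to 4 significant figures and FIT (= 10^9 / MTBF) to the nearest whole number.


Formula: λ = 1 / MTBF; FIT = λ × 1e9 = 1e9 / MTBF
λ = 1 / 84879 ≈ 1.178e-05 failures/hour
FIT = 1e9 / 84879 ≈ 11781 failures per 1e9 hours (nearest whole number)

λ = 1.178e-05 /h, FIT = 11781


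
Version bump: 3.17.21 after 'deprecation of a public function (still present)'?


Current: 3.17.21
Change category: 'deprecation of a public function (still present)' → minor bump
SemVer rule: minor bump → increment MINOR, reset PATCH to 0 (MAJOR unchanged)
New: 3.18.0

3.18.0


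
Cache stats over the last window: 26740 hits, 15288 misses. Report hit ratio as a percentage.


Formula: hit rate = hits / (hits + misses) * 100
hit rate = 26740 / (26740 + 15288) * 100
hit rate = 26740 / 42028 * 100
hit rate = 63.62%

63.62%


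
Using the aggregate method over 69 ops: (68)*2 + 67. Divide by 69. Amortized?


Formula: Amortized cost = Total cost / Operations
Total cost = (68 * 2) + (1 * 67)
Total cost = 136 + 67 = 203
Amortized = 203 / 69 = 2.942

2.942


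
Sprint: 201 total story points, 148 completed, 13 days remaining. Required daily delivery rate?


Formula: Required rate = Remaining points / Days left
Remaining = 201 - 148 = 53 points
Required rate = 53 / 13 = 4.08 points/day

4.08 points/day


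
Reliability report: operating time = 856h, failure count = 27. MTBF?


Formula: MTBF = Total operating time / Number of failures
MTBF = 856 / 27
MTBF = 31.7 hours

31.7 hours


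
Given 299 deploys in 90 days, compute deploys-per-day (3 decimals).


Formula: deployments per day = releases / days
= 299 / 90
= 3.322 deploys/day
(equivalently, 23.26 deploys/week)

3.322 deploys/day


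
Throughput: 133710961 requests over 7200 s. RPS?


Formula: throughput = requests / seconds
throughput = 133710961 / 7200
throughput = 18570.97 requests/second

18570.97 requests/second


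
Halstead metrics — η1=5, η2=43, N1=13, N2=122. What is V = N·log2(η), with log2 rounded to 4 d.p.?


Formula: V = N * log2(η), where N = N1 + N2 and η = η1 + η2
η = 5 + 43 = 48
N = 13 + 122 = 135
log2(48) ≈ 5.5850
V = 135 * 5.5850 = 753.98

753.98


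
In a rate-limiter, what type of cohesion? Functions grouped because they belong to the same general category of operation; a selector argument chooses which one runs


Reasoning: Grouped by category of activity, not by data or sequence
Type: Logical cohesion

Logical cohesion


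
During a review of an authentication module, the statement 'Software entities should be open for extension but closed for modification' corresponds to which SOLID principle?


This describes the Open/Closed Principle (OCP)

Open/Closed Principle (OCP)


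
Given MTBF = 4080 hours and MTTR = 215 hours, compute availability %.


Availability = MTBF / (MTBF + MTTR)
Availability = 4080 / (4080 + 215)
Availability = 4080 / 4295
Availability = 94.9942%

94.9942%


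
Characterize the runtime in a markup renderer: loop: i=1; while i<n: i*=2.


Reasoning: i doubles each step so iterations are log2(n)
Complexity: O(log n)

O(log n)


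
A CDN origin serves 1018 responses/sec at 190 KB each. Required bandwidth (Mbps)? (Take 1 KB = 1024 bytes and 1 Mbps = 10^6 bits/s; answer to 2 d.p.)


Formula: Mbps = payload_bytes * RPS * 8 / 1e6
Payload per request = 190 KB = 190 * 1024 = 194560 bytes
Total bytes/sec = 194560 * 1018 = 198062080
Total bits/sec = 198062080 * 8 = 1584496640
Mbps = 1584496640 / 1e6 = 1584.5

1584.5 Mbps


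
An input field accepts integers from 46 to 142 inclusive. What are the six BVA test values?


Range: [46, 142]
Boundaries: just below min, min, min+1, max-1, max, just above max
Values: [45, 46, 47, 141, 142, 143]

[45, 46, 47, 141, 142, 143]


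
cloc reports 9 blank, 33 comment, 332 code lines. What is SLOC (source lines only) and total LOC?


Total LOC = blank + comment + code
Total LOC = 9 + 33 + 332 = 374
SLOC (source only) = code = 332

Total LOC: 374, SLOC: 332


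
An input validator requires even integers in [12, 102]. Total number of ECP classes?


Constraint: even integers in [12, 102]
Class 1: x < 12 — out-of-range invalid
Class 2: x in [12,102] but odd — wrong type invalid
Class 3: x in [12,102] and even — valid
Class 4: x > 102 — out-of-range invalid
Total equivalence classes: 4

4 equivalence classes


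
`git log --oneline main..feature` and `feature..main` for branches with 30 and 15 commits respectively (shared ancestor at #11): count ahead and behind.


Common ancestor: commit #11
feature commits after divergence: 30 - 11 = 19
main commits after divergence: 15 - 11 = 4
feature is 19 commits ahead of main
main is 4 commits ahead of feature

feature ahead: 19, main ahead: 4


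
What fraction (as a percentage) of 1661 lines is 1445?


Coverage = covered / total * 100
Coverage = 1445 / 1661 * 100
Coverage = 87.0%

87.0%


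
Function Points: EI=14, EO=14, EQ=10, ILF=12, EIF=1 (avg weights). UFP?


UFP = EI*4 + EO*5 + EQ*4 + ILF*10 + EIF*7
UFP = 14*4 + 14*5 + 10*4 + 12*10 + 1*7
UFP = 56 + 70 + 40 + 120 + 7
UFP = 293

293


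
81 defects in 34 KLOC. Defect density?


Defect density = defects / KLOC
Defect density = 81 / 34
Defect density = 2.382 defects/KLOC

2.382 defects/KLOC


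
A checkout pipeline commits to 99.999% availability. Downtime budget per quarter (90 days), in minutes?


Formula: allowed downtime = period * (100 - SLA) / 100
Period (quarter (90 days)) = 129600 minutes
Unavailability fraction = (100 - 99.999) / 100
Allowed downtime = 129600 * (100 - 99.999) / 100
Allowed downtime = 1.296 minutes

1.296 minutes


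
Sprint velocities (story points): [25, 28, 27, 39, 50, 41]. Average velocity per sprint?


Formula: Avg velocity = Total points / Number of sprints
Points: [25, 28, 27, 39, 50, 41]
Sum = 25 + 28 + 27 + 39 + 50 + 41 = 210
Avg velocity = 210 / 6 = 35.0 points/sprint

35.0 points/sprint


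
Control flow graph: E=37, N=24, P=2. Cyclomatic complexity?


Formula: V(G) = E - N + 2P
V(G) = 37 - 24 + 2*2
V(G) = 13 + 4
V(G) = 17

17


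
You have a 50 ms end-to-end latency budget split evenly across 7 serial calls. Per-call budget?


Formula: per_stage = total_budget / stages
per_stage = 50 / 7
per_stage = 7.14 ms

7.14 ms


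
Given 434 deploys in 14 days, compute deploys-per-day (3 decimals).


Formula: deployments per day = releases / days
= 434 / 14
= 31.0 deploys/day
(equivalently, 217.0 deploys/week)

31.0 deploys/day


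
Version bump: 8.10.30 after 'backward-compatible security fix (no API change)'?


Current: 8.10.30
Change category: 'backward-compatible security fix (no API change)' → patch bump
SemVer rule: patch bump → increment PATCH (MAJOR and MINOR unchanged)
New: 8.10.31

8.10.31


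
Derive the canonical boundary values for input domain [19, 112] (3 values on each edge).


Range: [19, 112]
Boundaries: just below min, min, min+1, max-1, max, just above max
Values: [18, 19, 20, 111, 112, 113]

[18, 19, 20, 111, 112, 113]


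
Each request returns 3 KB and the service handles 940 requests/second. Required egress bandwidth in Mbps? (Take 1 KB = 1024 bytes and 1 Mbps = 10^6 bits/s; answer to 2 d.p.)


Formula: Mbps = payload_bytes * RPS * 8 / 1e6
Payload per request = 3 KB = 3 * 1024 = 3072 bytes
Total bytes/sec = 3072 * 940 = 2887680
Total bits/sec = 2887680 * 8 = 23101440
Mbps = 23101440 / 1e6 = 23.1

23.1 Mbps


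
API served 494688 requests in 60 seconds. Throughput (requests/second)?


Formula: throughput = requests / seconds
throughput = 494688 / 60
throughput = 8244.8 requests/second

8244.8 requests/second


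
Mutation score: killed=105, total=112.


Mutation score = killed / total * 100
Mutation score = 105 / 112 * 100
Mutation score = 93.75%

93.75%


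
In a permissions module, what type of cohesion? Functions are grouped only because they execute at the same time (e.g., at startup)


Reasoning: Related by timing only
Type: Temporal cohesion

Temporal cohesion


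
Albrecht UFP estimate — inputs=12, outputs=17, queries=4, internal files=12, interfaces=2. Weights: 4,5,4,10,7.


UFP = EI*4 + EO*5 + EQ*4 + ILF*10 + EIF*7
UFP = 12*4 + 17*5 + 4*4 + 12*10 + 2*7
UFP = 48 + 85 + 16 + 120 + 14
UFP = 283

283


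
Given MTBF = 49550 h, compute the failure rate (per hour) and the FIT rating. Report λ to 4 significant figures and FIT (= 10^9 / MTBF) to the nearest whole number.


Formula: λ = 1 / MTBF; FIT = λ × 1e9 = 1e9 / MTBF
λ = 1 / 49550 ≈ 2.018e-05 failures/hour
FIT = 1e9 / 49550 ≈ 20182 failures per 1e9 hours (nearest whole number)

λ = 2.018e-05 /h, FIT = 20182


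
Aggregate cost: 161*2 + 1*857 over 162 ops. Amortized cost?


Formula: Amortized cost = Total cost / Operations
Total cost = (161 * 2) + (1 * 857)
Total cost = 322 + 857 = 1179
Amortized = 1179 / 162 = 7.2778

7.2778


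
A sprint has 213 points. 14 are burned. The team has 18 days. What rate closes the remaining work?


Formula: Required rate = Remaining points / Days left
Remaining = 213 - 14 = 199 points
Required rate = 199 / 18 = 11.06 points/day

11.06 points/day


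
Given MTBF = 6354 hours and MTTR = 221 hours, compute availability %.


Availability = MTBF / (MTBF + MTTR)
Availability = 6354 / (6354 + 221)
Availability = 6354 / 6575
Availability = 96.6388%

96.6388%


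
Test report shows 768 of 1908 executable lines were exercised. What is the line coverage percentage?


Coverage = covered / total * 100
Coverage = 768 / 1908 * 100
Coverage = 40.25%

40.25%


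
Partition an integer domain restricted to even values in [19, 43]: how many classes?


Constraint: even integers in [19, 43]
Class 1: x < 19 — out-of-range invalid
Class 2: x in [19,43] but odd — wrong type invalid
Class 3: x in [19,43] and even — valid
Class 4: x > 43 — out-of-range invalid
Total equivalence classes: 4

4 equivalence classes


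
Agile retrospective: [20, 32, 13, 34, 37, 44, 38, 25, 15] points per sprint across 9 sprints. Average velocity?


Formula: Avg velocity = Total points / Number of sprints
Points: [20, 32, 13, 34, 37, 44, 38, 25, 15]
Sum = 20 + 32 + 13 + 34 + 37 + 44 + 38 + 25 + 15 = 258
Avg velocity = 258 / 9 = 28.67 points/sprint

28.67 points/sprint


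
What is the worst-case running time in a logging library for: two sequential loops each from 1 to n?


Reasoning: sequential dominates: O(n) + O(n) = O(n)
Complexity: O(n)

O(n)


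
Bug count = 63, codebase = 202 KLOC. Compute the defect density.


Defect density = defects / KLOC
Defect density = 63 / 202
Defect density = 0.312 defects/KLOC

0.312 defects/KLOC
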